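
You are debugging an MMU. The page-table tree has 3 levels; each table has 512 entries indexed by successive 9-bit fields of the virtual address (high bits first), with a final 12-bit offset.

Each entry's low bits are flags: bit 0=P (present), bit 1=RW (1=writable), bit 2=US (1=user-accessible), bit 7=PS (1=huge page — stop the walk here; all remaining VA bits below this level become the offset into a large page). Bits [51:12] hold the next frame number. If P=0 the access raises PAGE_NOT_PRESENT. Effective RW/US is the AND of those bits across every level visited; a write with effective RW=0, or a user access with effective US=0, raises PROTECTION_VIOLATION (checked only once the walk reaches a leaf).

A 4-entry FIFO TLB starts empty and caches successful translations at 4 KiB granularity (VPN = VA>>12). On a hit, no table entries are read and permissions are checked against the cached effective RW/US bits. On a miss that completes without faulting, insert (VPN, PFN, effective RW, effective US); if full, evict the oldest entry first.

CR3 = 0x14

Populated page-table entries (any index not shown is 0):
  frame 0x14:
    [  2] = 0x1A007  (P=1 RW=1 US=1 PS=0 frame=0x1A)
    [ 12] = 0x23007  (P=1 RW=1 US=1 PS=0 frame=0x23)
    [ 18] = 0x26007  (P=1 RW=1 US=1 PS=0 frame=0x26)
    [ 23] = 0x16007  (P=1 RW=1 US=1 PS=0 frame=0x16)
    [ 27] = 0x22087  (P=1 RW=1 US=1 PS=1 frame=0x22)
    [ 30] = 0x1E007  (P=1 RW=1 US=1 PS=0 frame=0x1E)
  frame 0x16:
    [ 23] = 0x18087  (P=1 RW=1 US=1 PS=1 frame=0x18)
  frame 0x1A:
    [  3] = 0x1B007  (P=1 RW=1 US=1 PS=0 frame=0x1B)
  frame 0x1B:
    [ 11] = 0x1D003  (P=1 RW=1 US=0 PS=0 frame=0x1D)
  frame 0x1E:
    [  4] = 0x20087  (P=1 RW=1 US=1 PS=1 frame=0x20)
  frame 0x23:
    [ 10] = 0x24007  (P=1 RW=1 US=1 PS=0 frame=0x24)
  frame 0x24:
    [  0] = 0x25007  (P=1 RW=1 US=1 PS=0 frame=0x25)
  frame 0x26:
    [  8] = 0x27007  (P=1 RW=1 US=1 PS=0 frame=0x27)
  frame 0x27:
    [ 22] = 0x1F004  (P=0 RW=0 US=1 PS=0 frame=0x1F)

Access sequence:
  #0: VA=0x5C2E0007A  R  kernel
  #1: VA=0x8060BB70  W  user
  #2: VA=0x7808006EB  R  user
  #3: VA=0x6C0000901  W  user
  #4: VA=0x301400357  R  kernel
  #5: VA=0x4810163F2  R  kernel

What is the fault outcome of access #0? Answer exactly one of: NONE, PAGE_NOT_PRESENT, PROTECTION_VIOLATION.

Per-access translation:
#0 VA=0x5C2E0007A (r,kernel):
  lvl0: tbl 0x14, slot 23 ⇒ 0x16007 (P1/RW1/US1/PS0)
  lvl1: tbl 0x16, slot 23 ⇒ 0x18087 (P1/RW1/US1/PS1)
  → PA=0x1807A (huge @L1)  (2 entries read)
#1 VA=0x8060BB70 (w,user):
  lvl0: tbl 0x14, slot 2 ⇒ 0x1A007 (P1/RW1/US1/PS0)
  lvl1: tbl 0x1A, slot 3 ⇒ 0x1B007 (P1/RW1/US1/PS0)
  lvl2: tbl 0x1B, slot 11 ⇒ 0x1D003 (P1/RW1/US0/PS0)
  ✗ PROTECTION_VIOLATION  [3 reads]
#2 VA=0x7808006EB (r,user):
  lvl0: tbl 0x14, slot 30 ⇒ 0x1E007 (P1/RW1/US1/PS0)
  lvl1: tbl 0x1E, slot 4 ⇒ 0x20087 (P1/RW1/US1/PS1)
  → PA=0x206EB (huge @L1)  (2 entries read)
#3 VA=0x6C0000901 (w,user):
  lvl0: tbl 0x14, slot 27 ⇒ 0x22087 (P1/RW1/US1/PS1)
  → PA=0x22901 (huge @L0)  (1 entries read)
#4 VA=0x301400357 (r,kernel):
  lvl0: tbl 0x14, slot 12 ⇒ 0x23007 (P1/RW1/US1/PS0)
  lvl1: tbl 0x23, slot 10 ⇒ 0x24007 (P1/RW1/US1/PS0)
  lvl2: tbl 0x24, slot 0 ⇒ 0x25007 (P1/RW1/US1/PS0)
  → PA=0x25357  (3 entries read)
#5 VA=0x4810163F2 (r,kernel):
  lvl0: tbl 0x14, slot 18 ⇒ 0x26007 (P1/RW1/US1/PS0)
  lvl1: tbl 0x26, slot 8 ⇒ 0x27007 (P1/RW1/US1/PS0)
  lvl2: tbl 0x27, slot 22 ⇒ 0x1F004 (P0/RW0/US1/PS0)
  ✗ PAGE_NOT_PRESENT  [3 reads]

Access #0 fault: NONE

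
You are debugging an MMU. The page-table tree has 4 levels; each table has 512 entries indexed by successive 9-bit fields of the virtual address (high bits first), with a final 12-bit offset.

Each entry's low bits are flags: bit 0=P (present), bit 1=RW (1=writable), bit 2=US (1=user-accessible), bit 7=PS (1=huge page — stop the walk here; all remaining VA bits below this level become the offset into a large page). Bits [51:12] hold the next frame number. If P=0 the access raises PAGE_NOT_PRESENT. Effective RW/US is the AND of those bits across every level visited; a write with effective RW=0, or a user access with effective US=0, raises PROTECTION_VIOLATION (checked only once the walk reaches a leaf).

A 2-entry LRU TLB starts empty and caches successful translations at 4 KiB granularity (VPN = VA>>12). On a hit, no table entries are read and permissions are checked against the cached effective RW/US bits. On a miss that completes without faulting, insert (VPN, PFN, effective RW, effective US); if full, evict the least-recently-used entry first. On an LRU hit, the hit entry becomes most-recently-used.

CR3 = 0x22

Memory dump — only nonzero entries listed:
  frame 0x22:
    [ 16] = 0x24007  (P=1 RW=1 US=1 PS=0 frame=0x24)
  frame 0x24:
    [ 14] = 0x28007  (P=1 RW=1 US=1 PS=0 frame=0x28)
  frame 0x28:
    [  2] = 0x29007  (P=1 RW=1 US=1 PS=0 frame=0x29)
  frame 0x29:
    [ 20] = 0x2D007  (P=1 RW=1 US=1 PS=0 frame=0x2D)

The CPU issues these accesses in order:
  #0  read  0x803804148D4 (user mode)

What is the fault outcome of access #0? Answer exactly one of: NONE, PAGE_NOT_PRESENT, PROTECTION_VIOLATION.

Per-access translation:
#0 VA=0x803804148D4 (r,user):
  L0: frame=0x22 idx=16 entry=0x24007 [P=1 RW=1 US=1 PS=0]
  L1: frame=0x24 idx=14 entry=0x28007 [P=1 RW=1 US=1 PS=0]
  L2: frame=0x28 idx=2 entry=0x29007 [P=1 RW=1 US=1 PS=0]
  L3: frame=0x29 idx=20 entry=0x2D007 [P=1 RW=1 US=1 PS=0]
  ✓ 0x2D8D4  — 4 lookups

Access #0 fault: NONE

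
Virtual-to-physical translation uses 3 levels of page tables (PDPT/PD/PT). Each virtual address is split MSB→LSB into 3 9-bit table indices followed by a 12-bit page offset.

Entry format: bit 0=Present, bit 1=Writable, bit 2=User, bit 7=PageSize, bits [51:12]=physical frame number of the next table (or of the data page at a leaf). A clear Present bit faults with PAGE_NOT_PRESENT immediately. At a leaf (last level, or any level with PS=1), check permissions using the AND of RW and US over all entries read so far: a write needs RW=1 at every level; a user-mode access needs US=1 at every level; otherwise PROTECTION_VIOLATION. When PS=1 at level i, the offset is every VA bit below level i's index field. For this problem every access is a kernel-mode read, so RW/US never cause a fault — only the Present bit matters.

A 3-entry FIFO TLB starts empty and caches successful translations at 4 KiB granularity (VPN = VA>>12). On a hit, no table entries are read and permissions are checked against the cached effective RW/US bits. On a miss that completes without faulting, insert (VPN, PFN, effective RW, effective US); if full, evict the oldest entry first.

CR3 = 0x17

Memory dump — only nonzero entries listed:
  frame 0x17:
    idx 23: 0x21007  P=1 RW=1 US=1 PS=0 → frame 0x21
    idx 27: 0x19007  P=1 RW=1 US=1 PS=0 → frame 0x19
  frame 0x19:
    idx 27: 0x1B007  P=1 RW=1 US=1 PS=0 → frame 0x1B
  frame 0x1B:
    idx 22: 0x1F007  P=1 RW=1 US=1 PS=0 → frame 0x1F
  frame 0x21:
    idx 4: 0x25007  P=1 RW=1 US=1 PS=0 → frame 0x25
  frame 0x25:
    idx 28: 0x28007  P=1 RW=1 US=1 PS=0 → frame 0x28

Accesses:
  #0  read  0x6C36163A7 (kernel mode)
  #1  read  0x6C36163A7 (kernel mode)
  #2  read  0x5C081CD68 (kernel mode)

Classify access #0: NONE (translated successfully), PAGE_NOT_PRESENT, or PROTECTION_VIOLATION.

Per-access translation:
#0 VA=0x6C36163A7 (r,kernel):
  L0 @0x17[27] → 0x19007  P=1,RW=1,US=1,PS=0
  L1 @0x19[27] → 0x1B007  P=1,RW=1,US=1,PS=0
  L2 @0x1B[22] → 0x1F007  P=1,RW=1,US=1,PS=0
  → PA=0x1F3A7  (3 entries read)
#1 VA=0x6C36163A7 (r,kernel):
  TLB hit vpn=0x6C3616 → PA=0x1F3A7
#2 VA=0x5C081CD68 (r,kernel):
  L0 @0x17[23] → 0x21007  P=1,RW=1,US=1,PS=0
  L1 @0x21[4] → 0x25007  P=1,RW=1,US=1,PS=0
  L2 @0x25[28] → 0x28007  P=1,RW=1,US=1,PS=0
  → PA=0x28D68  (3 entries read)

Access #0 fault: NONE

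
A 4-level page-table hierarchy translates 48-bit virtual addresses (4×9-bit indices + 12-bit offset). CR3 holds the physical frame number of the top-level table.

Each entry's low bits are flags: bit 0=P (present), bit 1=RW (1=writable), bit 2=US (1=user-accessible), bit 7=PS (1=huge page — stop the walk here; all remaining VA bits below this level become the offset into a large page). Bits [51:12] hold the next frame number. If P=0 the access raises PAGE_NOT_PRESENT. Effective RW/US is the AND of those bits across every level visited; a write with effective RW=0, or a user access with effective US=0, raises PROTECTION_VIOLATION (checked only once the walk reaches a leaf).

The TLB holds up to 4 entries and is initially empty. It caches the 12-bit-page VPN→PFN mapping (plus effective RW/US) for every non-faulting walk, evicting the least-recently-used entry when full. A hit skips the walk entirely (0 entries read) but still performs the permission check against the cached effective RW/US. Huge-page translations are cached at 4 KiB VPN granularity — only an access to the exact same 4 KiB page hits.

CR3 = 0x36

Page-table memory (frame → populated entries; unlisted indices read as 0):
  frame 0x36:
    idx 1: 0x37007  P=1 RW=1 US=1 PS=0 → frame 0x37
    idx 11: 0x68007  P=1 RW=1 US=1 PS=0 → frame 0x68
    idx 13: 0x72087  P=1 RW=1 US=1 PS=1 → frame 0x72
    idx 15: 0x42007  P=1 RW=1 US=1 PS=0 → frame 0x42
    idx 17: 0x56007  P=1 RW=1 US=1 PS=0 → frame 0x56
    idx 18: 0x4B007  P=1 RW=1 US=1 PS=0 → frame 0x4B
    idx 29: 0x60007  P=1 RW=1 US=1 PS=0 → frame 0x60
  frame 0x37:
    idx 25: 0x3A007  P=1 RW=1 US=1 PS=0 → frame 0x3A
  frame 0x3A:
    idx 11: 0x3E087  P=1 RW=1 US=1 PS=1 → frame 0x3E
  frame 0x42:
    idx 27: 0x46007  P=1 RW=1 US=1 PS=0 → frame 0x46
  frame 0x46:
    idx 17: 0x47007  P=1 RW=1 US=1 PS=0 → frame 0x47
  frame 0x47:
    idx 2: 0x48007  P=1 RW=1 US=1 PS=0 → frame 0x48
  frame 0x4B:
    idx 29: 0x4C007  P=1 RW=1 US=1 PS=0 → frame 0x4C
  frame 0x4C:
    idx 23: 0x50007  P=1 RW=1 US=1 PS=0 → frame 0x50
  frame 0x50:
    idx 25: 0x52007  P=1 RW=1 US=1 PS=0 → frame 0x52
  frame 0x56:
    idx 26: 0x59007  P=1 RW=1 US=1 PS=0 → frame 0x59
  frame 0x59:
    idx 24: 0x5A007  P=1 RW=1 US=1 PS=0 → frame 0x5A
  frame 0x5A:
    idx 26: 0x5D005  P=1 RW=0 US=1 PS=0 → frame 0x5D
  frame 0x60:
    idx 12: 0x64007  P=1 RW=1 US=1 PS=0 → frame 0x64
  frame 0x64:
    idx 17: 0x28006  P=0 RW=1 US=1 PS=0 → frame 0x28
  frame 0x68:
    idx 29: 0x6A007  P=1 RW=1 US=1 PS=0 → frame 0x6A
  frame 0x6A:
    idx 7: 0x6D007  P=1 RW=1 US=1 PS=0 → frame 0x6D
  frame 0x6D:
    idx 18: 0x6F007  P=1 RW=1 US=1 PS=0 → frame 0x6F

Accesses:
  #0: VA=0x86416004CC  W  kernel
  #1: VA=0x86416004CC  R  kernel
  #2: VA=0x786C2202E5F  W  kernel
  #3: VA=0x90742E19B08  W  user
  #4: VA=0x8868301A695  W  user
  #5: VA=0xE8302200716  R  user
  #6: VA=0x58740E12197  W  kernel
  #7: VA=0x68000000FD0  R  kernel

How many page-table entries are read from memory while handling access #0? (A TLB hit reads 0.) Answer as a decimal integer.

Walk each access:
#0 VA=0x86416004CC (w,kernel):
  L0 @0x36[1] → 0x37007  P=1,RW=1,US=1,PS=0
  L1 @0x37[25] → 0x3A007  P=1,RW=1,US=1,PS=0
  L2 @0x3A[11] → 0x3E087  P=1,RW=1,US=1,PS=1
  ⇒ phys 0x3E4CC (huge @L2)  [3 reads]
#1 VA=0x86416004CC (r,kernel):
  TLB hit vpn=0x8641600 → PA=0x3E4CC
#2 VA=0x786C2202E5F (w,kernel):
  L0 @0x36[15] → 0x42007  P=1,RW=1,US=1,PS=0
  L1 @0x42[27] → 0x46007  P=1,RW=1,US=1,PS=0
  L2 @0x46[17] → 0x47007  P=1,RW=1,US=1,PS=0
  L3 @0x47[2] → 0x48007  P=1,RW=1,US=1,PS=0
  ⇒ phys 0x48E5F  [4 reads]
#3 VA=0x90742E19B08 (w,user):
  L0 @0x36[18] → 0x4B007  P=1,RW=1,US=1,PS=0
  L1 @0x4B[29] → 0x4C007  P=1,RW=1,US=1,PS=0
  L2 @0x4C[23] → 0x50007  P=1,RW=1,US=1,PS=0
  L3 @0x50[25] → 0x52007  P=1,RW=1,US=1,PS=0
  ⇒ phys 0x52B08  [4 reads]
#4 VA=0x8868301A695 (w,user):
  L0 @0x36[17] → 0x56007  P=1,RW=1,US=1,PS=0
  L1 @0x56[26] → 0x59007  P=1,RW=1,US=1,PS=0
  L2 @0x59[24] → 0x5A007  P=1,RW=1,US=1,PS=0
  L3 @0x5A[26] → 0x5D005  P=1,RW=0,US=1,PS=0
  ⇒ fault: PROTECTION_VIOLATION  — 4 lookups
#5 VA=0xE8302200716 (r,user):
  L0 @0x36[29] → 0x60007  P=1,RW=1,US=1,PS=0
  L1 @0x60[12] → 0x64007  P=1,RW=1,US=1,PS=0
  L2 @0x64[17] → 0x28006  P=0,RW=1,US=1,PS=0
  ⇒ fault: PAGE_NOT_PRESENT  — 3 lookups
#6 VA=0x58740E12197 (w,kernel):
  L0 @0x36[11] → 0x68007  P=1,RW=1,US=1,PS=0
  L1 @0x68[29] → 0x6A007  P=1,RW=1,US=1,PS=0
  L2 @0x6A[7] → 0x6D007  P=1,RW=1,US=1,PS=0
  L3 @0x6D[18] → 0x6F007  P=1,RW=1,US=1,PS=0
  ⇒ phys 0x6F197  [4 reads]
#7 VA=0x68000000FD0 (r,kernel):
  L0 @0x36[13] → 0x72087  P=1,RW=1,US=1,PS=1
  ⇒ phys 0x72FD0 (huge @L0)  [1 reads]

Entries read for #0: 3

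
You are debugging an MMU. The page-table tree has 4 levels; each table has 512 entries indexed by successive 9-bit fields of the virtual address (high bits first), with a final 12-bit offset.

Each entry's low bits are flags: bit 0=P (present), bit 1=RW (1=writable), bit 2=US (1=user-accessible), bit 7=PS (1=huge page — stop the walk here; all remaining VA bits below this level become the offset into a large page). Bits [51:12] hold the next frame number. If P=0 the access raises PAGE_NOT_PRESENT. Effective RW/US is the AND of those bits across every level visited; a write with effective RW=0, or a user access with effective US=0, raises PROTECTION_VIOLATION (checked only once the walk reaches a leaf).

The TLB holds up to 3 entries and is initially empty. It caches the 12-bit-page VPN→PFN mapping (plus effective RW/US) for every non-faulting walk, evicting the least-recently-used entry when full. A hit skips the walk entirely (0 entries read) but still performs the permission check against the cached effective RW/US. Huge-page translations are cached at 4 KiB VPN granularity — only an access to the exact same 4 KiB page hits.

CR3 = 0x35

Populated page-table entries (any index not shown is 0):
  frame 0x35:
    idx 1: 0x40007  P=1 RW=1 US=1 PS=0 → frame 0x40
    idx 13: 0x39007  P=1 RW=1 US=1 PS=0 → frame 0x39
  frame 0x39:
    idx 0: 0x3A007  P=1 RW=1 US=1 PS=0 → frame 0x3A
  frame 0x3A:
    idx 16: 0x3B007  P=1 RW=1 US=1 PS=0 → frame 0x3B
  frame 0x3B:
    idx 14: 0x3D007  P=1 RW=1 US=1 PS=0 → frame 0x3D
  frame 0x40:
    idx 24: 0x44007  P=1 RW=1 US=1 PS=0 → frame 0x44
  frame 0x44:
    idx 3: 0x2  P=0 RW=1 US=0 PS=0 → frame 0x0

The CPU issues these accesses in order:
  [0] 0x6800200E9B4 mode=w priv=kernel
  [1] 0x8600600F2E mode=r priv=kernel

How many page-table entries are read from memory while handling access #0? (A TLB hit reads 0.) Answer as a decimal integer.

Trace:
#0 VA=0x6800200E9B4 (w,kernel):
  lvl0: tbl 0x35, slot 13 ⇒ 0x39007 (P1/RW1/US1/PS0)
  lvl1: tbl 0x39, slot 0 ⇒ 0x3A007 (P1/RW1/US1/PS0)
  lvl2: tbl 0x3A, slot 16 ⇒ 0x3B007 (P1/RW1/US1/PS0)
  lvl3: tbl 0x3B, slot 14 ⇒ 0x3D007 (P1/RW1/US1/PS0)
  ✓ 0x3D9B4  — 4 lookups
#1 VA=0x8600600F2E (r,kernel):
  lvl0: tbl 0x35, slot 1 ⇒ 0x40007 (P1/RW1/US1/PS0)
  lvl1: tbl 0x40, slot 24 ⇒ 0x44007 (P1/RW1/US1/PS0)
  lvl2: tbl 0x44, slot 3 ⇒ 0x2 (P0/RW1/US0/PS0)
  → PAGE_NOT_PRESENT  (3 entries read)

Entries read for #0: 4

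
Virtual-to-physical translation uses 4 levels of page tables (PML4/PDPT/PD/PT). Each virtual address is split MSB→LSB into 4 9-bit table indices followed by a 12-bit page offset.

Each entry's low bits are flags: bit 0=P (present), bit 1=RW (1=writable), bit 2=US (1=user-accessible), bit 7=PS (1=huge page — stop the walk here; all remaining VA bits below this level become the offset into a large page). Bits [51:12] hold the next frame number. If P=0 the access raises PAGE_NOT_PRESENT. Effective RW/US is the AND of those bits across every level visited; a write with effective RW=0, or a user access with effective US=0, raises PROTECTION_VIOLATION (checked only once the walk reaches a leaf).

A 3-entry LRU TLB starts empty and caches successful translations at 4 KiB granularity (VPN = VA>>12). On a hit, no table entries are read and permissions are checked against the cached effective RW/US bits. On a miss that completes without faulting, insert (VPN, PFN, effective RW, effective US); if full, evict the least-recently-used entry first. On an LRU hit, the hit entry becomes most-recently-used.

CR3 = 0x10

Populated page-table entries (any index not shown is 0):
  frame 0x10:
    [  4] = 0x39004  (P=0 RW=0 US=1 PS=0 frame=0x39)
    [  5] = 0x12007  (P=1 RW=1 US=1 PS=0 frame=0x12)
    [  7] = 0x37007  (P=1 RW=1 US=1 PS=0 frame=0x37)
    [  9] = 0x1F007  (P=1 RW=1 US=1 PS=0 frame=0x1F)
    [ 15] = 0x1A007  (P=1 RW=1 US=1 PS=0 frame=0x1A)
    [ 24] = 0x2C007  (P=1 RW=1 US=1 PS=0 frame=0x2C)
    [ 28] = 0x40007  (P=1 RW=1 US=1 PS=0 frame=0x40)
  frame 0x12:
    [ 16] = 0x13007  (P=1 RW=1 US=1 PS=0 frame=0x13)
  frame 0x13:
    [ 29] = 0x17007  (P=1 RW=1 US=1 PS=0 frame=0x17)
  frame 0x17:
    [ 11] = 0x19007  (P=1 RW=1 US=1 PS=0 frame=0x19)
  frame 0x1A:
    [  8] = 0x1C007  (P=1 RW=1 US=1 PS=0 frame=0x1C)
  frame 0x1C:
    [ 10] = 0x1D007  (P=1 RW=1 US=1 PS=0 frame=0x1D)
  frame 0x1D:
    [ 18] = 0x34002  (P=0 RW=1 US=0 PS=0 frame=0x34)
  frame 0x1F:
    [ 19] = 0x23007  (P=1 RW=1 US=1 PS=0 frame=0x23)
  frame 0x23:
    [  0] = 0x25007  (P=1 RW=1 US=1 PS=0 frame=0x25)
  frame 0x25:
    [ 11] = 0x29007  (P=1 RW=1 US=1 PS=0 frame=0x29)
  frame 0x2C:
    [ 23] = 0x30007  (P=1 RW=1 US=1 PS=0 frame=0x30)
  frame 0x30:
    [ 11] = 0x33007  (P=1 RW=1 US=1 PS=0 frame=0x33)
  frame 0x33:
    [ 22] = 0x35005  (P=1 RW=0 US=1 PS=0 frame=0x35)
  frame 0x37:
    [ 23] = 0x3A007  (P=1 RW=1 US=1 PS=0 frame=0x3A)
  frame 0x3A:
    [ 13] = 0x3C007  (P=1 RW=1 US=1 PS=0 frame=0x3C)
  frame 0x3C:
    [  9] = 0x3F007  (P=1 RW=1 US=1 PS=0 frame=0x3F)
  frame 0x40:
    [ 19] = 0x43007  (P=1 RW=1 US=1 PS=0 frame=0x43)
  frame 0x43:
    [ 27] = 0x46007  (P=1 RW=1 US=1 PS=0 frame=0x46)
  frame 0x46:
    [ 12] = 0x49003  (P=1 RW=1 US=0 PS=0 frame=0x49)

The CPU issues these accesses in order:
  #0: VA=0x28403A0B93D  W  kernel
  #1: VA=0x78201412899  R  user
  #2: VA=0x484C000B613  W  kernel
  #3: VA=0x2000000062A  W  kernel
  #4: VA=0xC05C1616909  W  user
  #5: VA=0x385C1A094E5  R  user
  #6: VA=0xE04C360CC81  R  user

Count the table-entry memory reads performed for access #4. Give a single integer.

Walk each access:
#0 VA=0x28403A0B93D (w,kernel):
  L0 @0x10[5] → 0x12007  P=1,RW=1,US=1,PS=0
  L1 @0x12[16] → 0x13007  P=1,RW=1,US=1,PS=0
  L2 @0x13[29] → 0x17007  P=1,RW=1,US=1,PS=0
  L3 @0x17[11] → 0x19007  P=1,RW=1,US=1,PS=0
  ⇒ phys 0x1993D  [4 reads]
#1 VA=0x78201412899 (r,user):
  L0 @0x10[15] → 0x1A007  P=1,RW=1,US=1,PS=0
  L1 @0x1A[8] → 0x1C007  P=1,RW=1,US=1,PS=0
  L2 @0x1C[10] → 0x1D007  P=1,RW=1,US=1,PS=0
  L3 @0x1D[18] → 0x34002  P=0,RW=1,US=0,PS=0
  ⇒ fault: PAGE_NOT_PRESENT  — 4 lookups
#2 VA=0x484C000B613 (w,kernel):
  L0 @0x10[9] → 0x1F007  P=1,RW=1,US=1,PS=0
  L1 @0x1F[19] → 0x23007  P=1,RW=1,US=1,PS=0
  L2 @0x23[0] → 0x25007  P=1,RW=1,US=1,PS=0
  L3 @0x25[11] → 0x29007  P=1,RW=1,US=1,PS=0
  ⇒ phys 0x29613  [4 reads]
#3 VA=0x2000000062A (w,kernel):
  L0 @0x10[4] → 0x39004  P=0,RW=0,US=1,PS=0
  ⇒ fault: PAGE_NOT_PRESENT  — 1 lookups
#4 VA=0xC05C1616909 (w,user):
  L0 @0x10[24] → 0x2C007  P=1,RW=1,US=1,PS=0
  L1 @0x2C[23] → 0x30007  P=1,RW=1,US=1,PS=0
  L2 @0x30[11] → 0x33007  P=1,RW=1,US=1,PS=0
  L3 @0x33[22] → 0x35005  P=1,RW=0,US=1,PS=0
  ⇒ fault: PROTECTION_VIOLATION  — 4 lookups
#5 VA=0x385C1A094E5 (r,user):
  L0 @0x10[7] → 0x37007  P=1,RW=1,US=1,PS=0
  L1 @0x37[23] → 0x3A007  P=1,RW=1,US=1,PS=0
  L2 @0x3A[13] → 0x3C007  P=1,RW=1,US=1,PS=0
  L3 @0x3C[9] → 0x3F007  P=1,RW=1,US=1,PS=0
  ⇒ phys 0x3F4E5  [4 reads]
#6 VA=0xE04C360CC81 (r,user):
  L0 @0x10[28] → 0x40007  P=1,RW=1,US=1,PS=0
  L1 @0x40[19] → 0x43007  P=1,RW=1,US=1,PS=0
  L2 @0x43[27] → 0x46007  P=1,RW=1,US=1,PS=0
  L3 @0x46[12] → 0x49003  P=1,RW=1,US=0,PS=0
  ⇒ fault: PROTECTION_VIOLATION  — 4 lookups

Entries read for #4: 4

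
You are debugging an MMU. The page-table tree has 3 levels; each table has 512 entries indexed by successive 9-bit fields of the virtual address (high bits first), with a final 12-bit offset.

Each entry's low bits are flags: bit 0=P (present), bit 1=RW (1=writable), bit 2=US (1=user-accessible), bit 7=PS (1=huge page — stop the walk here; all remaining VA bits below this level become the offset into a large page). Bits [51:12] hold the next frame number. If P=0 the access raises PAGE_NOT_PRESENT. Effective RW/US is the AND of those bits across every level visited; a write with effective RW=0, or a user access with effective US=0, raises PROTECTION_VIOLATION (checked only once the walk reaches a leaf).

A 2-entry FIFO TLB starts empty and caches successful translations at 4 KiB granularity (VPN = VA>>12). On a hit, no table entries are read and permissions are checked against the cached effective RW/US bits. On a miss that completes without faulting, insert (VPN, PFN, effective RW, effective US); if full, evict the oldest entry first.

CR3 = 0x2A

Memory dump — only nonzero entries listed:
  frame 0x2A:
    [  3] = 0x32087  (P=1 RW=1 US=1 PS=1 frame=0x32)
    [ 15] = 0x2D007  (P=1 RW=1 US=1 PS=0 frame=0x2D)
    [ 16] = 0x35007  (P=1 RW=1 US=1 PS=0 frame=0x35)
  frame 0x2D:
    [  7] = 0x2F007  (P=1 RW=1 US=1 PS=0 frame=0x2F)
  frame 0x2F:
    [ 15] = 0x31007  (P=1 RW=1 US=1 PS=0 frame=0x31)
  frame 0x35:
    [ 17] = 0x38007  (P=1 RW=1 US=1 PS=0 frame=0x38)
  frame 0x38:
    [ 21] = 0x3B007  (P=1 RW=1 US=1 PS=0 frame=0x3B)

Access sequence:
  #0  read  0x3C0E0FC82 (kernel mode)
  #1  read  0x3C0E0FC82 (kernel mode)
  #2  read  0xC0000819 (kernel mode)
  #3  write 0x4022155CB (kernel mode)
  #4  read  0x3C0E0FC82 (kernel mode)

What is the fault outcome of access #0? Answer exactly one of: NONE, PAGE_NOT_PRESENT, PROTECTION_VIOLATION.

Trace:
#0 VA=0x3C0E0FC82 (r,kernel):
  L0 @0x2A[15] → 0x2D007  P=1,RW=1,US=1,PS=0
  L1 @0x2D[7] → 0x2F007  P=1,RW=1,US=1,PS=0
  L2 @0x2F[15] → 0x31007  P=1,RW=1,US=1,PS=0
  → PA=0x31C82  (3 entries read)
#1 VA=0x3C0E0FC82 (r,kernel):
  TLB hit vpn=0x3C0E0F → PA=0x31C82
#2 VA=0xC0000819 (r,kernel):
  L0 @0x2A[3] → 0x32087  P=1,RW=1,US=1,PS=1
  → PA=0x32819 (huge @L0)  (1 entries read)
#3 VA=0x4022155CB (w,kernel):
  L0 @0x2A[16] → 0x35007  P=1,RW=1,US=1,PS=0
  L1 @0x35[17] → 0x38007  P=1,RW=1,US=1,PS=0
  L2 @0x38[21] → 0x3B007  P=1,RW=1,US=1,PS=0
  → PA=0x3B5CB  (3 entries read)
#4 VA=0x3C0E0FC82 (r,kernel):
  L0 @0x2A[15] → 0x2D007  P=1,RW=1,US=1,PS=0
  L1 @0x2D[7] → 0x2F007  P=1,RW=1,US=1,PS=0
  L2 @0x2F[15] → 0x31007  P=1,RW=1,US=1,PS=0
  → PA=0x31C82  (3 entries read)

Access #0 fault: NONE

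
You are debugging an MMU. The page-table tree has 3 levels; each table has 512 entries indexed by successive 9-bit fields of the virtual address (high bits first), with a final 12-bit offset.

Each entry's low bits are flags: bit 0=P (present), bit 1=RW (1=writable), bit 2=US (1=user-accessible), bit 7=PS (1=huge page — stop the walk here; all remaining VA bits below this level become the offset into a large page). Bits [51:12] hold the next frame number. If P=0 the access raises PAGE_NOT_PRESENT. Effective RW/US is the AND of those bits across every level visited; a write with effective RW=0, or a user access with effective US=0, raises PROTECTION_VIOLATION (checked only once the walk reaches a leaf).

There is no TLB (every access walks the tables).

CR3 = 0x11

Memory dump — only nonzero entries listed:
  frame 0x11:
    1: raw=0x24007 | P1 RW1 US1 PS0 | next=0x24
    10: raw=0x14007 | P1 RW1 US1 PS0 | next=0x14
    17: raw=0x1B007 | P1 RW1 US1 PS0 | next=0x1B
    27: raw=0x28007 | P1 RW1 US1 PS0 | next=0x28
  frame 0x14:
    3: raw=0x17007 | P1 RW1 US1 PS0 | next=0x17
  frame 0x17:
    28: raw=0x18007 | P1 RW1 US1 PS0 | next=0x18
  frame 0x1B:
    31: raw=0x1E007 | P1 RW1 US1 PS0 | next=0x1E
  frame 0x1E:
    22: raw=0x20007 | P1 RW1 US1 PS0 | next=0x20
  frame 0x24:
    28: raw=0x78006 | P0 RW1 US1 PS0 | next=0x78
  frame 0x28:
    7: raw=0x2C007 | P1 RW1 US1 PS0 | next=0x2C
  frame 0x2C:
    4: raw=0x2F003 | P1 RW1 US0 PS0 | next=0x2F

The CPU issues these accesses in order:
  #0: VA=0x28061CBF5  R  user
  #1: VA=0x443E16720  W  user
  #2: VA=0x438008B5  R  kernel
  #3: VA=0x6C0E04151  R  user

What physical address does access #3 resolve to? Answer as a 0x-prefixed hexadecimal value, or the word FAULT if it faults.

Per-access translation:
#0 VA=0x28061CBF5 (r,user):
  lvl0: tbl 0x11, slot 10 ⇒ 0x14007 (P1/RW1/US1/PS0)
  lvl1: tbl 0x14, slot 3 ⇒ 0x17007 (P1/RW1/US1/PS0)
  lvl2: tbl 0x17, slot 28 ⇒ 0x18007 (P1/RW1/US1/PS0)
  ✓ 0x18BF5  — 3 lookups
#1 VA=0x443E16720 (w,user):
  lvl0: tbl 0x11, slot 17 ⇒ 0x1B007 (P1/RW1/US1/PS0)
  lvl1: tbl 0x1B, slot 31 ⇒ 0x1E007 (P1/RW1/US1/PS0)
  lvl2: tbl 0x1E, slot 22 ⇒ 0x20007 (P1/RW1/US1/PS0)
  ✓ 0x20720  — 3 lookups
#2 VA=0x438008B5 (r,kernel):
  lvl0: tbl 0x11, slot 1 ⇒ 0x24007 (P1/RW1/US1/PS0)
  lvl1: tbl 0x24, slot 28 ⇒ 0x78006 (P0/RW1/US1/PS0)
  ✗ PAGE_NOT_PRESENT  [2 reads]
#3 VA=0x6C0E04151 (r,user):
  lvl0: tbl 0x11, slot 27 ⇒ 0x28007 (P1/RW1/US1/PS0)
  lvl1: tbl 0x28, slot 7 ⇒ 0x2C007 (P1/RW1/US1/PS0)
  lvl2: tbl 0x2C, slot 4 ⇒ 0x2F003 (P1/RW1/US0/PS0)
  ✗ PROTECTION_VIOLATION  [3 reads]

Access #3 PA: FAULT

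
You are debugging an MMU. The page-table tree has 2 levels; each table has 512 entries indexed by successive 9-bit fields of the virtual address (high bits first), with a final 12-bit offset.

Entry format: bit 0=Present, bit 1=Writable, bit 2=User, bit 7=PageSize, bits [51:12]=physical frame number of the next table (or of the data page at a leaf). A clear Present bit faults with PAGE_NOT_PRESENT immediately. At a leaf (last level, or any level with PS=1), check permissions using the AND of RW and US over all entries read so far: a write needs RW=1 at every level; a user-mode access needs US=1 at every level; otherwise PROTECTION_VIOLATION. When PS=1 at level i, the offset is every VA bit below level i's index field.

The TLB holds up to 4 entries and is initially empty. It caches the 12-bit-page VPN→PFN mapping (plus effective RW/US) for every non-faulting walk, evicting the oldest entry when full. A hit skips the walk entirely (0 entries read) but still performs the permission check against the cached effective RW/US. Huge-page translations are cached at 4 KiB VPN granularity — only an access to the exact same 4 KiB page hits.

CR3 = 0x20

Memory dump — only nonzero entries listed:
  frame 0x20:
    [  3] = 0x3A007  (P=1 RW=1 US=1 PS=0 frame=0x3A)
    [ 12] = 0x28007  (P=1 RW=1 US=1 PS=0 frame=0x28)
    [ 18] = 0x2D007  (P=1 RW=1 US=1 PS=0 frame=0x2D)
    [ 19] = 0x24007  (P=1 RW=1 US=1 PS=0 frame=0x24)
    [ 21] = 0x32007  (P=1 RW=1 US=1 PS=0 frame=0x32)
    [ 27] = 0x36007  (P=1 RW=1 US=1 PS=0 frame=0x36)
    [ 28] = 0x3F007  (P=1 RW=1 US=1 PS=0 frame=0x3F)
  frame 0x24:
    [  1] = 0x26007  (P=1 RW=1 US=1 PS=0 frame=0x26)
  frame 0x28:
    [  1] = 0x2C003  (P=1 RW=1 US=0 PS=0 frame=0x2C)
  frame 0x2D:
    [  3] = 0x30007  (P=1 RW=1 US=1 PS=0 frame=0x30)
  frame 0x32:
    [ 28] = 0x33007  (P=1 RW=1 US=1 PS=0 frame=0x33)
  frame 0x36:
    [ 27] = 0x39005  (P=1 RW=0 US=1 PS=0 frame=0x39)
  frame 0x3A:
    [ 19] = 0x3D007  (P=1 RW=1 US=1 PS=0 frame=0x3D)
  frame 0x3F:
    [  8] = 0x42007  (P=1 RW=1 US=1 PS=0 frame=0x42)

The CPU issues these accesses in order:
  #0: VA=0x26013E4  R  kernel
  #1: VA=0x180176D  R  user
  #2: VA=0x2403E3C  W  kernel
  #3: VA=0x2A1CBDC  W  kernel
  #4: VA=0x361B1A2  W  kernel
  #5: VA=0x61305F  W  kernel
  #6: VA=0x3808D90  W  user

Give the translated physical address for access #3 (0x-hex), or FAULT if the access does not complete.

Trace:
#0 VA=0x26013E4 (r,kernel):
  L0 @0x20[19] → 0x24007  P=1,RW=1,US=1,PS=0
  L1 @0x24[1] → 0x26007  P=1,RW=1,US=1,PS=0
  → PA=0x263E4  (2 entries read)
#1 VA=0x180176D (r,user):
  L0 @0x20[12] → 0x28007  P=1,RW=1,US=1,PS=0
  L1 @0x28[1] → 0x2C003  P=1,RW=1,US=0,PS=0
  ✗ PROTECTION_VIOLATION  [2 reads]
#2 VA=0x2403E3C (w,kernel):
  L0 @0x20[18] → 0x2D007  P=1,RW=1,US=1,PS=0
  L1 @0x2D[3] → 0x30007  P=1,RW=1,US=1,PS=0
  → PA=0x30E3C  (2 entries read)
#3 VA=0x2A1CBDC (w,kernel):
  L0 @0x20[21] → 0x32007  P=1,RW=1,US=1,PS=0
  L1 @0x32[28] → 0x33007  P=1,RW=1,US=1,PS=0
  → PA=0x33BDC  (2 entries read)
#4 VA=0x361B1A2 (w,kernel):
  L0 @0x20[27] → 0x36007  P=1,RW=1,US=1,PS=0
  L1 @0x36[27] → 0x39005  P=1,RW=0,US=1,PS=0
  ✗ PROTECTION_VIOLATION  [2 reads]
#5 VA=0x61305F (w,kernel):
  L0 @0x20[3] → 0x3A007  P=1,RW=1,US=1,PS=0
  L1 @0x3A[19] → 0x3D007  P=1,RW=1,US=1,PS=0
  → PA=0x3D05F  (2 entries read)
#6 VA=0x3808D90 (w,user):
  L0 @0x20[28] → 0x3F007  P=1,RW=1,US=1,PS=0
  L1 @0x3F[8] → 0x42007  P=1,RW=1,US=1,PS=0
  → PA=0x42D90  (2 entries read)

Access #3 PA: 0x33BDC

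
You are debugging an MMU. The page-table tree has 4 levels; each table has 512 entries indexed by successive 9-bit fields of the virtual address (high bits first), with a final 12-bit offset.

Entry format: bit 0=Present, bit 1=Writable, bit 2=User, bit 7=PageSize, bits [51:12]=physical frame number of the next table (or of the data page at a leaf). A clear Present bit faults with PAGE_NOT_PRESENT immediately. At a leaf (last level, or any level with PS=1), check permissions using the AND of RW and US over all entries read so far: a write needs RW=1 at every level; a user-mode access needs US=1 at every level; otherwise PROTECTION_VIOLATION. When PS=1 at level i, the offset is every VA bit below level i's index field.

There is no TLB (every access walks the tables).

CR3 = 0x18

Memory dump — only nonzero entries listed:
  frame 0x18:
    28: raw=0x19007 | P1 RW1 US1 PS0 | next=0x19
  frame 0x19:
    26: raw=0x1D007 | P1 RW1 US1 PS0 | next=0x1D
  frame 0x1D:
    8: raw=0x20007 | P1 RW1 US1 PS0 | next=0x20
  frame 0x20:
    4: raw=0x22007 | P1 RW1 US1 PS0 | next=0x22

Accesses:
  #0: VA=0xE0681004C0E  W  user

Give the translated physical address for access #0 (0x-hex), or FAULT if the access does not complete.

Per-access translation:
#0 VA=0xE0681004C0E (w,user):
  L0 @0x18[28] → 0x19007  P=1,RW=1,US=1,PS=0
  L1 @0x19[26] → 0x1D007  P=1,RW=1,US=1,PS=0
  L2 @0x1D[8] → 0x20007  P=1,RW=1,US=1,PS=0
  L3 @0x20[4] → 0x22007  P=1,RW=1,US=1,PS=0
  → PA=0x22C0E  (4 entries read)

Access #0 PA: 0x22C0E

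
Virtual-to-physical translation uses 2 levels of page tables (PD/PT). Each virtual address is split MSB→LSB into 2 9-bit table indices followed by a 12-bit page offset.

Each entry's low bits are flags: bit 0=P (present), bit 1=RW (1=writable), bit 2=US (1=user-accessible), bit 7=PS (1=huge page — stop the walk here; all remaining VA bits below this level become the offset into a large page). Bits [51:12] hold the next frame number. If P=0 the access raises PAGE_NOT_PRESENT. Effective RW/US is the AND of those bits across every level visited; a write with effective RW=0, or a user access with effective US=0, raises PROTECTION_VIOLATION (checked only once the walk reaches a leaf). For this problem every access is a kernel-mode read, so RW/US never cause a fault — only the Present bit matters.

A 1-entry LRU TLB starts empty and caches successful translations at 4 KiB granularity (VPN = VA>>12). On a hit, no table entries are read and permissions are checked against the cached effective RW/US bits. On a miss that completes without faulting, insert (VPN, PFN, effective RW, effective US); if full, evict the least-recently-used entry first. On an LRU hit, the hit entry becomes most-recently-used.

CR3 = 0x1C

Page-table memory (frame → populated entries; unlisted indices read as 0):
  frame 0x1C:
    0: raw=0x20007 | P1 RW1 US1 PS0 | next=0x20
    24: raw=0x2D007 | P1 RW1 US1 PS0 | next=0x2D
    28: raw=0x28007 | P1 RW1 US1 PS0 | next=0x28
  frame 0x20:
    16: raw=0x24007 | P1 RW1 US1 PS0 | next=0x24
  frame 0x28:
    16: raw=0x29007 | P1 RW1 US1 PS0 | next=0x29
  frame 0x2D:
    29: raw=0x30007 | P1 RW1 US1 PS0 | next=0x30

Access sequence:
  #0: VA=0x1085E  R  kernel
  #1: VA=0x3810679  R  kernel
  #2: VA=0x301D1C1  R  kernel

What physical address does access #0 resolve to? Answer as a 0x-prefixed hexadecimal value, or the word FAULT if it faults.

Walk each access:
#0 VA=0x1085E (r,kernel):
  L0: frame=0x1C idx=0 entry=0x20007 [P=1 RW=1 US=1 PS=0]
  L1: frame=0x20 idx=16 entry=0x24007 [P=1 RW=1 US=1 PS=0]
  ✓ 0x2485E  — 2 lookups
#1 VA=0x3810679 (r,kernel):
  L0: frame=0x1C idx=28 entry=0x28007 [P=1 RW=1 US=1 PS=0]
  L1: frame=0x28 idx=16 entry=0x29007 [P=1 RW=1 US=1 PS=0]
  ✓ 0x29679  — 2 lookups
#2 VA=0x301D1C1 (r,kernel):
  L0: frame=0x1C idx=24 entry=0x2D007 [P=1 RW=1 US=1 PS=0]
  L1: frame=0x2D idx=29 entry=0x30007 [P=1 RW=1 US=1 PS=0]
  ✓ 0x301C1  — 2 lookups

Access #0 PA: 0x2485E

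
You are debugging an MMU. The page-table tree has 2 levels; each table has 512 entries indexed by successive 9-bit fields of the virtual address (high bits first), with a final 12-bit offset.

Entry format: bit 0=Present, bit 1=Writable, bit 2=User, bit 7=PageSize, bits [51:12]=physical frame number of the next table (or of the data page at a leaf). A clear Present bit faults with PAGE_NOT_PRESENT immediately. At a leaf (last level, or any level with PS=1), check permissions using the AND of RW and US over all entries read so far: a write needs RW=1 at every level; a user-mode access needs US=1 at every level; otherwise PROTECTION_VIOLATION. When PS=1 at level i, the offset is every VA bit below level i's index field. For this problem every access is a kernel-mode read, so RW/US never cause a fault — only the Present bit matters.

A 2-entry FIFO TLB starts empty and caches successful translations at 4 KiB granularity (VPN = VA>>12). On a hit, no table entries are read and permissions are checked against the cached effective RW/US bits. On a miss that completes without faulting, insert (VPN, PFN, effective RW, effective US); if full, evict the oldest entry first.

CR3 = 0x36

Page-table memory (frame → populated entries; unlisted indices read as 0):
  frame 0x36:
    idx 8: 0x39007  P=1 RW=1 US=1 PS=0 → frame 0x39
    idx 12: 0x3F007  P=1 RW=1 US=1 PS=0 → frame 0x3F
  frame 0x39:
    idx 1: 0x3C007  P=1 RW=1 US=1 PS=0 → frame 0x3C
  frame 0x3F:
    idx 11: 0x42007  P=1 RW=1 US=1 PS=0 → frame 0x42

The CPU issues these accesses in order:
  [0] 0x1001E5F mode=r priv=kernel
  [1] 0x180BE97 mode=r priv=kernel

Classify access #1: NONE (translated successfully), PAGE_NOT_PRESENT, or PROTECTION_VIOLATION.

Trace:
#0 VA=0x1001E5F (r,kernel):
  lvl0: tbl 0x36, slot 8 ⇒ 0x39007 (P1/RW1/US1/PS0)
  lvl1: tbl 0x39, slot 1 ⇒ 0x3C007 (P1/RW1/US1/PS0)
  ⇒ phys 0x3CE5F  [2 reads]
#1 VA=0x180BE97 (r,kernel):
  lvl0: tbl 0x36, slot 12 ⇒ 0x3F007 (P1/RW1/US1/PS0)
  lvl1: tbl 0x3F, slot 11 ⇒ 0x42007 (P1/RW1/US1/PS0)
  ⇒ phys 0x42E97  [2 reads]

Access #1 fault: NONE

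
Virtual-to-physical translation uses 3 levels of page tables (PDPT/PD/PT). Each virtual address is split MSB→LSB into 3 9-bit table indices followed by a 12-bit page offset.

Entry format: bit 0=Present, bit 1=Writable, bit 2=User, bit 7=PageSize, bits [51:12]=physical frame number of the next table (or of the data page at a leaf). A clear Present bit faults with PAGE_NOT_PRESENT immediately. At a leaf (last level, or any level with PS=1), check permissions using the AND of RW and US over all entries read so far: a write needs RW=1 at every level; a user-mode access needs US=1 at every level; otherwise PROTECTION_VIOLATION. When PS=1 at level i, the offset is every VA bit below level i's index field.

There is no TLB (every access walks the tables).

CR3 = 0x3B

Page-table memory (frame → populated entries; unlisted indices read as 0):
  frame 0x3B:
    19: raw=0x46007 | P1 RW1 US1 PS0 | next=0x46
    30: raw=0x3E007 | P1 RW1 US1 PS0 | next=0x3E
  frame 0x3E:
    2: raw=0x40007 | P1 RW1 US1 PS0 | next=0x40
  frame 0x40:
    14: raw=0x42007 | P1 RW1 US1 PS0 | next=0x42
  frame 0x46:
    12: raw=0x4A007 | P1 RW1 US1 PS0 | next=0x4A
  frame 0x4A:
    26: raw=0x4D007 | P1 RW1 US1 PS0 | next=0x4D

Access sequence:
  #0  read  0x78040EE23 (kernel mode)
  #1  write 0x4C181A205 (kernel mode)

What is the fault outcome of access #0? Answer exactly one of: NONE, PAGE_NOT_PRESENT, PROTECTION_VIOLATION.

Walk each access:
#0 VA=0x78040EE23 (r,kernel):
  L0: frame=0x3B idx=30 entry=0x3E007 [P=1 RW=1 US=1 PS=0]
  L1: frame=0x3E idx=2 entry=0x40007 [P=1 RW=1 US=1 PS=0]
  L2: frame=0x40 idx=14 entry=0x42007 [P=1 RW=1 US=1 PS=0]
  → PA=0x42E23  (3 entries read)
#1 VA=0x4C181A205 (w,kernel):
  L0: frame=0x3B idx=19 entry=0x46007 [P=1 RW=1 US=1 PS=0]
  L1: frame=0x46 idx=12 entry=0x4A007 [P=1 RW=1 US=1 PS=0]
  L2: frame=0x4A idx=26 entry=0x4D007 [P=1 RW=1 US=1 PS=0]
  → PA=0x4D205  (3 entries read)

Access #0 fault: NONE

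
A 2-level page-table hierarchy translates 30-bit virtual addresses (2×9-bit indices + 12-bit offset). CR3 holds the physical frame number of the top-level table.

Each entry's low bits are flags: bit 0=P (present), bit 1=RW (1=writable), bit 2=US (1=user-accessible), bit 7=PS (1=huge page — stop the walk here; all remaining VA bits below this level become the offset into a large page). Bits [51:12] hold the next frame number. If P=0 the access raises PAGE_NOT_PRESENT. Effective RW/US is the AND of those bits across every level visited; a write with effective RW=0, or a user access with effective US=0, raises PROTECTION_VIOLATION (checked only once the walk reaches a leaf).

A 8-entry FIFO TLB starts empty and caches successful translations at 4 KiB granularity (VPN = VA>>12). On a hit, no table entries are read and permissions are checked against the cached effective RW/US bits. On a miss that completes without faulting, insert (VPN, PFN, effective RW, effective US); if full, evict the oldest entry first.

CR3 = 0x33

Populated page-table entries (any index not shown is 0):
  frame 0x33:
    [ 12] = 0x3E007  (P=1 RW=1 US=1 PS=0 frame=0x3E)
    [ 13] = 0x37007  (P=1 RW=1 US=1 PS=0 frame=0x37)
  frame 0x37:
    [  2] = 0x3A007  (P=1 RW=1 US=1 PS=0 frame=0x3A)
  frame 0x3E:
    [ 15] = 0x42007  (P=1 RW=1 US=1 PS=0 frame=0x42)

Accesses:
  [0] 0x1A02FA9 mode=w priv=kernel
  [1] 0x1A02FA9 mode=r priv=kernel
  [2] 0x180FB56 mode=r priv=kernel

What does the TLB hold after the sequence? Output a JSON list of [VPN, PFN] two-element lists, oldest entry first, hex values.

Walk each access:
#0 VA=0x1A02FA9 (w,kernel):
  L0: frame=0x33 idx=13 entry=0x37007 [P=1 RW=1 US=1 PS=0]
  L1: frame=0x37 idx=2 entry=0x3A007 [P=1 RW=1 US=1 PS=0]
  ✓ 0x3AFA9  — 2 lookups
#1 VA=0x1A02FA9 (r,kernel):
  TLB hit vpn=0x1A02 → PA=0x3AFA9
#2 VA=0x180FB56 (r,kernel):
  L0: frame=0x33 idx=12 entry=0x3E007 [P=1 RW=1 US=1 PS=0]
  L1: frame=0x3E idx=15 entry=0x42007 [P=1 RW=1 US=1 PS=0]
  ✓ 0x42B56  — 2 lookups

TLB: [["0x1A02", "0x3A"], ["0x180F", "0x42"]]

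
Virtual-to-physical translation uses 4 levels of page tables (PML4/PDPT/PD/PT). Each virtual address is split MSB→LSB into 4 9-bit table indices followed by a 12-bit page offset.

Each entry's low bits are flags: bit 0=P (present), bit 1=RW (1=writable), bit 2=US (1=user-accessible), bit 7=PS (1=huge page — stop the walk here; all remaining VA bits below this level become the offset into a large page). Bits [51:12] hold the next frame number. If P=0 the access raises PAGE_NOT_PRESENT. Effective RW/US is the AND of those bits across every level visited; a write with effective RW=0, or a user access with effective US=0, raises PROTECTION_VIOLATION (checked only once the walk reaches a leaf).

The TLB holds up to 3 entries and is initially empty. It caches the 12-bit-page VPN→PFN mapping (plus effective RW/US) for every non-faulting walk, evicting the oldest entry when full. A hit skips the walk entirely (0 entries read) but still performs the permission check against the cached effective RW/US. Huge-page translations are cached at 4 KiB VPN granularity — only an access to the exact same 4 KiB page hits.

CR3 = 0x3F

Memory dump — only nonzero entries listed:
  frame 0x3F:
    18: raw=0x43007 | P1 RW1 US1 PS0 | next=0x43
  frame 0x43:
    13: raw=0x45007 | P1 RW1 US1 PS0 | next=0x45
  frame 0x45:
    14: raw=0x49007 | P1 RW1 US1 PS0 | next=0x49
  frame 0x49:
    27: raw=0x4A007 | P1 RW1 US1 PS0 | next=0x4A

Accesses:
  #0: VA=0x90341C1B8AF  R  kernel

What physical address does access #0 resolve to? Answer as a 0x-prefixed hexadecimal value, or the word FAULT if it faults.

Trace:
#0 VA=0x90341C1B8AF (r,kernel):
  L0 @0x3F[18] → 0x43007  P=1,RW=1,US=1,PS=0
  L1 @0x43[13] → 0x45007  P=1,RW=1,US=1,PS=0
  L2 @0x45[14] → 0x49007  P=1,RW=1,US=1,PS=0
  L3 @0x49[27] → 0x4A007  P=1,RW=1,US=1,PS=0
  ✓ 0x4A8AF  — 4 lookups

Access #0 PA: 0x4A8AF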